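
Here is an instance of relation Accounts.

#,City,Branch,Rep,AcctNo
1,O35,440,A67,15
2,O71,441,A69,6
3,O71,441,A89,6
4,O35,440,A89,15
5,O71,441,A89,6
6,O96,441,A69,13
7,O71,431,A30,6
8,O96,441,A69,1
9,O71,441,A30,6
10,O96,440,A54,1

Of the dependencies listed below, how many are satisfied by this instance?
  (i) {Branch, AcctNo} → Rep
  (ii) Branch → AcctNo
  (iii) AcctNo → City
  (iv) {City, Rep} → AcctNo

1

(i) {Branch, AcctNo} → Rep: (Branch=440, AcctNo=15): rows 1, 4 → Rep takes values {A67, A89} — violation; (Branch=441, AcctNo=6): rows 2, 3, 5, 9 → Rep takes values {A69, A89, A30} — violation — fails.
(ii) Branch → AcctNo: Branch=440: rows 1, 4, 10 → AcctNo takes values {15, 1} — violation; Branch=441: rows 2, 3, 5, 6, 8, 9 → AcctNo takes values {6, 13, 1} — violation — fails.
(iii) AcctNo → City: every LHS value maps to a single RHS value — holds.
(iv) {City, Rep} → AcctNo: (City=O96, Rep=A69): rows 6, 8 → AcctNo takes values {13, 1} — violation — fails.
1 of the 4 dependencies holds.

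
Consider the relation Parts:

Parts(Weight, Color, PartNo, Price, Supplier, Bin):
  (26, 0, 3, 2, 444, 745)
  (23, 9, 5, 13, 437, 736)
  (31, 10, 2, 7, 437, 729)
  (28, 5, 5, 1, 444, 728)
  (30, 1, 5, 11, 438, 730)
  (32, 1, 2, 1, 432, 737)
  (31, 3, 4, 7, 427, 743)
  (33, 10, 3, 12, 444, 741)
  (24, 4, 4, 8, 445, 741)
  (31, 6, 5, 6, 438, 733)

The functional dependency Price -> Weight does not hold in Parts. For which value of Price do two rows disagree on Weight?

Price=2: 1 row → Weight = 26 ✓
Price=13: 1 row → Weight = 23 ✓
Price=7: 2 rows → Weight = 31, 31 ✓
Price=1: 2 rows → Weight takes values {28, 32} — violation
Price=11: 1 row → Weight = 30 ✓
Price=12: 1 row → Weight = 33 ✓
Price=8: 1 row → Weight = 24 ✓
Price=6: 1 row → Weight = 31 ✓
The only Price value with inconsistent Weight is Price=1.

1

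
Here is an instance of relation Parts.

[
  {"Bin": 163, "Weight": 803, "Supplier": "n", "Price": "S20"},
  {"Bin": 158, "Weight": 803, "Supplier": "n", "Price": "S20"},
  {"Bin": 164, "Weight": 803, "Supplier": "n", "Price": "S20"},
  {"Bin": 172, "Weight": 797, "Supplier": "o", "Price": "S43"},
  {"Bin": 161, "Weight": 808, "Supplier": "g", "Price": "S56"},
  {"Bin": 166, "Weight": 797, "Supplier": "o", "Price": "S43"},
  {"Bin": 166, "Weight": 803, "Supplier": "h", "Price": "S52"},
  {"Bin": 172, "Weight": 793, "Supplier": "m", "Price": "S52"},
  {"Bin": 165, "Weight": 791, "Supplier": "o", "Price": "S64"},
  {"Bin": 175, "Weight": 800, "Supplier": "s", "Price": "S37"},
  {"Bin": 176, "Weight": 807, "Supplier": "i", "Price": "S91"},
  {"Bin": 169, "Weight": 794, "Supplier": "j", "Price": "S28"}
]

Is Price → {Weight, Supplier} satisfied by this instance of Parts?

No

Price=S20: 3 rows → {Weight,Supplier} = (803, n), (803, n), (803, n) ✓
Price=S43: 2 rows → {Weight,Supplier} = (797, o), (797, o) ✓
Price=S56: 1 row → {Weight,Supplier} = (808, g) ✓
Price=S52: 2 rows → {Weight,Supplier} takes values {(803, h), (793, m)} — violation
Price=S64: 1 row → {Weight,Supplier} = (791, o) ✓
Price=S37: 1 row → {Weight,Supplier} = (800, s) ✓
Price=S91: 1 row → {Weight,Supplier} = (807, i) ✓
Price=S28: 1 row → {Weight,Supplier} = (794, j) ✓
Two rows agree on Price but differ on {Weight, Supplier}, so Price → {Weight, Supplier} does not hold.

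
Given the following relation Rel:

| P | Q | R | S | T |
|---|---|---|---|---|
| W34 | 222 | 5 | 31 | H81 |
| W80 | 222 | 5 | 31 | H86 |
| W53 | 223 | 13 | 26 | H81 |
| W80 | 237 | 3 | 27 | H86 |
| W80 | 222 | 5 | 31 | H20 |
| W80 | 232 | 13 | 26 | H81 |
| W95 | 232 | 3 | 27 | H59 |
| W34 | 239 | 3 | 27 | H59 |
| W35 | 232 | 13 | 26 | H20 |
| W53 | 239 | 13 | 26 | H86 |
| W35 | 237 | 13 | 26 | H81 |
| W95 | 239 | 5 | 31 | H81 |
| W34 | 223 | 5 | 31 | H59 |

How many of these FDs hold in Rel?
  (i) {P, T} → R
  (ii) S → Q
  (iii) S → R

1

(i) {P, T} → R: (P=W80, T=H86): 2 rows → R takes values {5, 3} — violation; (P=W34, T=H59): 2 rows → R takes values {3, 5} — violation — fails.
(ii) S → Q: S=31: 5 rows → Q takes values {222, 239, 223} — violation; S=26: 5 rows → Q takes values {223, 232, 239, 237} — violation; S=27: 3 rows → Q takes values {237, 232, 239} — violation — fails.
(iii) S → R: every LHS value maps to a single RHS value — holds.
1 of the 3 dependencies holds.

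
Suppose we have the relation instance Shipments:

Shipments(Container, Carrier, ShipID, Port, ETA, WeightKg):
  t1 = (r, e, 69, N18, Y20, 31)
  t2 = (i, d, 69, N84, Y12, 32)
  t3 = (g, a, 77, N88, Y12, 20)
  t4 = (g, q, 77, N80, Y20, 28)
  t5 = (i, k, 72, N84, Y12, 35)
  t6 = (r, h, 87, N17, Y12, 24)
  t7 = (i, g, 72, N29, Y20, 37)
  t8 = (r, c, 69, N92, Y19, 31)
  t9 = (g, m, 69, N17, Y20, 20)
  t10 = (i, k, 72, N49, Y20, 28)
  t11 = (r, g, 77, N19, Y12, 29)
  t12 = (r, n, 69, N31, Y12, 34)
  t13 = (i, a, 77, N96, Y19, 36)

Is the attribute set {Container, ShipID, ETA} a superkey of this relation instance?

No

Rows 7 and 10 have the same {Container, ShipID, ETA} value (Container=i, ShipID=72, ETA=Y20) but are distinct tuples, so {Container, ShipID, ETA} does not determine every attribute — not a superkey.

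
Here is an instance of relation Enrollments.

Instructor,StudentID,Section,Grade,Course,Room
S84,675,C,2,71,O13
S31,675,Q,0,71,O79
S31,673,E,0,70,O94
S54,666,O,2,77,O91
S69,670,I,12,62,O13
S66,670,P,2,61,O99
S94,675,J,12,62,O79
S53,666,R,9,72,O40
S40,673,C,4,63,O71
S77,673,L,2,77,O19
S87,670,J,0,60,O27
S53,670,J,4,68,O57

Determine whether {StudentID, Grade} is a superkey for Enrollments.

Yes

All 12 rows have distinct {StudentID, Grade} values, so {StudentID, Grade} → (all attributes) holds and {StudentID, Grade} is a superkey.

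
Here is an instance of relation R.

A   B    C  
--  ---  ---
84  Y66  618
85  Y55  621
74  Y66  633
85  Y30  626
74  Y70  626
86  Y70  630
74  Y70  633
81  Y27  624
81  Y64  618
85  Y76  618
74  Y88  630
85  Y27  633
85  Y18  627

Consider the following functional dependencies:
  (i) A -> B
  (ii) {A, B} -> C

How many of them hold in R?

(i) A -> B: A=85: 5 rows → B takes values {Y55, Y30, Y76, Y27, Y18} — violation; A=74: 4 rows → B takes values {Y66, Y70, Y88} — violation; A=81: 2 rows → B takes values {Y27, Y64} — violation — fails.
(ii) {A, B} -> C: (A=74, B=Y70): 2 rows → C takes values {626, 633} — violation — fails.
None of the 2 dependencies hold.

0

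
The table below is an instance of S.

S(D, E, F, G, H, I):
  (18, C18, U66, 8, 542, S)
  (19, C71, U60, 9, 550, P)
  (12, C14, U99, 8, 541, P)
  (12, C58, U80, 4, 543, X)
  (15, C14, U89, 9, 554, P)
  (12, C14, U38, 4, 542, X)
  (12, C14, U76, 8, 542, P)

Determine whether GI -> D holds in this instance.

(G=8, I=S): 1 row → D = 18 ✓
(G=9, I=P): 2 rows → D takes values {19, 15} — violation
(G=8, I=P): 2 rows → D = 12, 12 ✓
(G=4, I=X): 2 rows → D = 12, 12 ✓
Two rows agree on GI but differ on D, so GI -> D does not hold.

No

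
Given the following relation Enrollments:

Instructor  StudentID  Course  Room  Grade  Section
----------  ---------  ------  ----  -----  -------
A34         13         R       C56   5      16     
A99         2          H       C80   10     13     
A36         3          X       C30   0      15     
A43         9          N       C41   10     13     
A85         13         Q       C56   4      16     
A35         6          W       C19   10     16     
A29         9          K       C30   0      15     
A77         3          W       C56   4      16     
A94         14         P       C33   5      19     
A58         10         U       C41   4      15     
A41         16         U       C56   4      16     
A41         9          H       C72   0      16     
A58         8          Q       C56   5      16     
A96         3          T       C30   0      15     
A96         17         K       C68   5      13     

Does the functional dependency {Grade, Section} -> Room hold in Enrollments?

(Grade=5, Section=16): 2 rows → Room = C56, C56 ✓
(Grade=10, Section=13): 2 rows → Room takes values {C80, C41} — violation
(Grade=0, Section=15): 3 rows → Room = C30, C30, C30 ✓
(Grade=4, Section=16): 3 rows → Room = C56, C56, C56 ✓
(Grade=10, Section=16): 1 row → Room = C19 ✓
(Grade=5, Section=19): 1 row → Room = C33 ✓
(Grade=4, Section=15): 1 row → Room = C41 ✓
(Grade=0, Section=16): 1 row → Room = C72 ✓
(Grade=5, Section=13): 1 row → Room = C68 ✓
Two rows agree on {Grade, Section} but differ on Room, so {Grade, Section} -> Room does not hold.

No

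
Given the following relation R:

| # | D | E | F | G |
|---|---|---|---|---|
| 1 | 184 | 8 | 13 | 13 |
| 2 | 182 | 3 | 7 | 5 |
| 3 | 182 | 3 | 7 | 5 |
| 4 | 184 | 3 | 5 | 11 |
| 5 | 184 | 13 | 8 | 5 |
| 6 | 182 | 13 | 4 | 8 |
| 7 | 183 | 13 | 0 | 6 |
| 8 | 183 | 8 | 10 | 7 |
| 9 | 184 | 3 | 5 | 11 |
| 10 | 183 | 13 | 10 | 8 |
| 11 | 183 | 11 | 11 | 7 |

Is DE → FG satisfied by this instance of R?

No

(D=184, E=8): row 1 → {F,G} = (13, 13) ✓
(D=182, E=3): rows 2, 3 → {F,G} = (7, 5), (7, 5) ✓
(D=184, E=3): rows 4, 9 → {F,G} = (5, 11), (5, 11) ✓
(D=184, E=13): row 5 → {F,G} = (8, 5) ✓
(D=182, E=13): row 6 → {F,G} = (4, 8) ✓
(D=183, E=13): rows 7, 10 → {F,G} takes values {(0, 6), (10, 8)} — violation
(D=183, E=8): row 8 → {F,G} = (10, 7) ✓
(D=183, E=11): row 11 → {F,G} = (11, 7) ✓
Two rows agree on DE but differ on FG, so DE → FG does not hold.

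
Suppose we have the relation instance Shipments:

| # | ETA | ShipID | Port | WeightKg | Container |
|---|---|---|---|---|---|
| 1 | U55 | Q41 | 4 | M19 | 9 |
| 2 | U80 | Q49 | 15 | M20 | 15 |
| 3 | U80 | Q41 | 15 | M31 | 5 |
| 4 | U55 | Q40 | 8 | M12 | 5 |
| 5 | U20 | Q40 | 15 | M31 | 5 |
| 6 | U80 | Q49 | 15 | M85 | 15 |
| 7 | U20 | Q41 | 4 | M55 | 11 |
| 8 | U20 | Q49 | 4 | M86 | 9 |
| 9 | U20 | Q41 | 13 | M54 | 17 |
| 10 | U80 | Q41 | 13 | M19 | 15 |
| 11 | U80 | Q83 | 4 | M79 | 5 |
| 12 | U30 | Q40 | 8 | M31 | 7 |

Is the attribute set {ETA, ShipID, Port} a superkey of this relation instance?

No

Rows 2 and 6 have the same {ETA, ShipID, Port} value (ETA=U80, ShipID=Q49, Port=15) but are distinct tuples, so {ETA, ShipID, Port} does not determine every attribute — not a superkey.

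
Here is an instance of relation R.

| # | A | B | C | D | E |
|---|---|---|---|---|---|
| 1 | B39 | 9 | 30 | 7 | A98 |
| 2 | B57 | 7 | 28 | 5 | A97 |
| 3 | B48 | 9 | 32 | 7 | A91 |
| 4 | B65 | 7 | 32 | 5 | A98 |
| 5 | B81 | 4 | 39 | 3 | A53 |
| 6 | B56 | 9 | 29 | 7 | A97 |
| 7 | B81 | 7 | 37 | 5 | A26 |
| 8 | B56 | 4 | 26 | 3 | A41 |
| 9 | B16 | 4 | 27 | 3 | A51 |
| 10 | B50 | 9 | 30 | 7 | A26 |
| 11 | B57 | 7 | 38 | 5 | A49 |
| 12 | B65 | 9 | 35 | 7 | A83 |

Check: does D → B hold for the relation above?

D=7: rows 1, 3, 6, 10, 12 → B = 9, 9, 9, 9, 9 ✓
D=5: rows 2, 4, 7, 11 → B = 7, 7, 7, 7 ✓
D=3: rows 5, 8, 9 → B = 4, 4, 4 ✓
Every D value is associated with a single B value, so D → B holds.

Yes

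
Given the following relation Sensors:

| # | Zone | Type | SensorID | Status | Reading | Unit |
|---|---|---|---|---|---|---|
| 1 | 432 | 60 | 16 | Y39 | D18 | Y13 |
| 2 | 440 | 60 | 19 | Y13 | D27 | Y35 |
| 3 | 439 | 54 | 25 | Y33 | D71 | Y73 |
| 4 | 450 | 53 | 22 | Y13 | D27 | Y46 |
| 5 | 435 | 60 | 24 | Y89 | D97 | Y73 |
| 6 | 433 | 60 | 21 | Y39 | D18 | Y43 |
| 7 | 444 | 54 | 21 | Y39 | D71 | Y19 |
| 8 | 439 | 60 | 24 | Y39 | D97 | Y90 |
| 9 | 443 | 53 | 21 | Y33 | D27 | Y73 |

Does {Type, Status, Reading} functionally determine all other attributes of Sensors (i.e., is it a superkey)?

Rows 1 and 6 have the same {Type, Status, Reading} value (Type=60, Status=Y39, Reading=D18) but are distinct tuples, so {Type, Status, Reading} does not determine every attribute — not a superkey.

No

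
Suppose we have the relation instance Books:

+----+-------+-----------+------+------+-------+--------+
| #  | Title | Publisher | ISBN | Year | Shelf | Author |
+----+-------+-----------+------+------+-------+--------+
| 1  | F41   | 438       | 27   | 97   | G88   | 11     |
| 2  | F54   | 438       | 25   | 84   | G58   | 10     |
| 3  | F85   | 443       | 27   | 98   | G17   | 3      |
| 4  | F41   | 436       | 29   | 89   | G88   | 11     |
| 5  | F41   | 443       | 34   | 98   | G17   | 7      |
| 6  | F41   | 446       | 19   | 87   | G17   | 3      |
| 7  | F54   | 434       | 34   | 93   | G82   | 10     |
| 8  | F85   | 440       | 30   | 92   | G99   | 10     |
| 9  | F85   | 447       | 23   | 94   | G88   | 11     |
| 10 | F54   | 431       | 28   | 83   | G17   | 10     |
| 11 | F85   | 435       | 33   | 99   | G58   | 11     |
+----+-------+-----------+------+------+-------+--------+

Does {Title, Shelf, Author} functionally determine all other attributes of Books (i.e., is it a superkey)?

Rows 1 and 4 have the same {Title, Shelf, Author} value (Title=F41, Shelf=G88, Author=11) but are distinct tuples, so {Title, Shelf, Author} does not determine every attribute — not a superkey.

No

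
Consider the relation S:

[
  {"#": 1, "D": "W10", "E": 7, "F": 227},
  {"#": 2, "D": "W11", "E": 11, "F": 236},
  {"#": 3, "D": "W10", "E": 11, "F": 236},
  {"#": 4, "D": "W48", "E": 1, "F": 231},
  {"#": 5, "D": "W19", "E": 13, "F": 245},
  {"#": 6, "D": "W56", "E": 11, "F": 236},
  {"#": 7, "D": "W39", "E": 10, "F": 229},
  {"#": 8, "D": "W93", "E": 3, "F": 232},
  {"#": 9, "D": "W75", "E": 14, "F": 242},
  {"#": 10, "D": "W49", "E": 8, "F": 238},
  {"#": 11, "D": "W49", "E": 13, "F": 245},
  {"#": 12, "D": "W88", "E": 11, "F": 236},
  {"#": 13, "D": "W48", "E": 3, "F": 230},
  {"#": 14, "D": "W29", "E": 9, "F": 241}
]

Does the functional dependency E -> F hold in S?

E=7: row 1 → F = 227 ✓
E=11: rows 2, 3, 6, 12 → F = 236, 236, 236, 236 ✓
E=1: row 4 → F = 231 ✓
E=13: rows 5, 11 → F = 245, 245 ✓
E=10: row 7 → F = 229 ✓
E=3: rows 8, 13 → F takes values {232, 230} — violation
E=14: row 9 → F = 242 ✓
E=8: row 10 → F = 238 ✓
E=9: row 14 → F = 241 ✓
Two rows agree on E but differ on F, so E -> F does not hold.

No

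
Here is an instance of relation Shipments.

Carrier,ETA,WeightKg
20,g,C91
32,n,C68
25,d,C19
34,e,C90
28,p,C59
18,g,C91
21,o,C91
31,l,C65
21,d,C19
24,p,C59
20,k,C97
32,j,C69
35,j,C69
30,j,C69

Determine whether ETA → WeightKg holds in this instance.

ETA=g: 2 rows → WeightKg = C91, C91 ✓
ETA=n: 1 row → WeightKg = C68 ✓
ETA=d: 2 rows → WeightKg = C19, C19 ✓
ETA=e: 1 row → WeightKg = C90 ✓
ETA=p: 2 rows → WeightKg = C59, C59 ✓
ETA=o: 1 row → WeightKg = C91 ✓
ETA=l: 1 row → WeightKg = C65 ✓
ETA=k: 1 row → WeightKg = C97 ✓
ETA=j: 3 rows → WeightKg = C69, C69, C69 ✓
Every ETA value is associated with a single WeightKg value, so ETA → WeightKg holds.

Yes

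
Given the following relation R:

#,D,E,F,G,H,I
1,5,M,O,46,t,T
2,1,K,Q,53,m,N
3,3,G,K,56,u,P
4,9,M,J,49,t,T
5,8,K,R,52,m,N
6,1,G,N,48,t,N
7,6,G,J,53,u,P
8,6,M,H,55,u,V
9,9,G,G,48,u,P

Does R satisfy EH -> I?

Yes

(E=M, H=t): rows 1, 4 → I = T, T ✓
(E=K, H=m): rows 2, 5 → I = N, N ✓
(E=G, H=u): rows 3, 7, 9 → I = P, P, P ✓
(E=G, H=t): row 6 → I = N ✓
(E=M, H=u): row 8 → I = V ✓
Every EH value is associated with a single I value, so EH -> I holds.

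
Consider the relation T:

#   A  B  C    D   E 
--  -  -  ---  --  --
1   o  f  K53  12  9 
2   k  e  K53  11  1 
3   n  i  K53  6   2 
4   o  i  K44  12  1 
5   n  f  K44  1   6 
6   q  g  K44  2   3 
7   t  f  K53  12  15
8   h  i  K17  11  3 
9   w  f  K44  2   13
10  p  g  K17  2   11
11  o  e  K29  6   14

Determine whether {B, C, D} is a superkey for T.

Rows 1 and 7 have the same {B, C, D} value (B=f, C=K53, D=12) but are distinct tuples, so {B, C, D} does not determine every attribute — not a superkey.

No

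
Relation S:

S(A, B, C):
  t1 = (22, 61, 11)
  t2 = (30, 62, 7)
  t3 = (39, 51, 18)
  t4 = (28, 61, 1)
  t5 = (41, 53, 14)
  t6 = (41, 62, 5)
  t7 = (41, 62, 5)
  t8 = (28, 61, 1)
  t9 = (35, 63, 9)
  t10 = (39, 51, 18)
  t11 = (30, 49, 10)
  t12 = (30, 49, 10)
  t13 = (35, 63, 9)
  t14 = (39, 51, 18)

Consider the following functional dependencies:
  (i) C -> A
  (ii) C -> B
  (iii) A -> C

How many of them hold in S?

2

(i) C -> A: every LHS value maps to a single RHS value — holds.
(ii) C -> B: every LHS value maps to a single RHS value — holds.
(iii) A -> C: A=30: rows 2, 11, 12 → C takes values {7, 10} — violation; A=41: rows 5, 6, 7 → C takes values {14, 5} — violation — fails.
2 of the 3 dependencies hold.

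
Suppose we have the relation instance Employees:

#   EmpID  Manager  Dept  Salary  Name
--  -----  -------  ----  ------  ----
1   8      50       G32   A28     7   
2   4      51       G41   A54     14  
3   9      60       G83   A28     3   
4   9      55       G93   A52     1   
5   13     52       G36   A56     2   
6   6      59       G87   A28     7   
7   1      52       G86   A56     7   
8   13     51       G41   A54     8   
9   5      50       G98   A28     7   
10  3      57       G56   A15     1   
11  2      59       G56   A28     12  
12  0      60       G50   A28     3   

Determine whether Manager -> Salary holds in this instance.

Yes

Manager=50: rows 1, 9 → Salary = A28, A28 ✓
Manager=51: rows 2, 8 → Salary = A54, A54 ✓
Manager=60: rows 3, 12 → Salary = A28, A28 ✓
Manager=55: row 4 → Salary = A52 ✓
Manager=52: rows 5, 7 → Salary = A56, A56 ✓
Manager=59: rows 6, 11 → Salary = A28, A28 ✓
Manager=57: row 10 → Salary = A15 ✓
Every Manager value is associated with a single Salary value, so Manager -> Salary holds.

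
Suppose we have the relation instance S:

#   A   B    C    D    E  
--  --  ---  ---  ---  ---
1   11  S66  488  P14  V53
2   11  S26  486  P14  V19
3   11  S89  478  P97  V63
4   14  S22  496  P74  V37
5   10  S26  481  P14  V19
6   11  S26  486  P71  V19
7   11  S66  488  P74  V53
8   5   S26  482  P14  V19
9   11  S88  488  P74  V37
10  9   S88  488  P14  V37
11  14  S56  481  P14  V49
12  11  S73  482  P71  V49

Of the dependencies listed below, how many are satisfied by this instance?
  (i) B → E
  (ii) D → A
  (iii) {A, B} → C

2

(i) B → E: every LHS value maps to a single RHS value — holds.
(ii) D → A: D=P14: rows 1, 2, 5, 8, 10, 11 → A takes values {11, 10, 5, 9, 14} — violation; D=P74: rows 4, 7, 9 → A takes values {14, 11} — violation — fails.
(iii) {A, B} → C: every LHS value maps to a single RHS value — holds.
2 of the 3 dependencies hold.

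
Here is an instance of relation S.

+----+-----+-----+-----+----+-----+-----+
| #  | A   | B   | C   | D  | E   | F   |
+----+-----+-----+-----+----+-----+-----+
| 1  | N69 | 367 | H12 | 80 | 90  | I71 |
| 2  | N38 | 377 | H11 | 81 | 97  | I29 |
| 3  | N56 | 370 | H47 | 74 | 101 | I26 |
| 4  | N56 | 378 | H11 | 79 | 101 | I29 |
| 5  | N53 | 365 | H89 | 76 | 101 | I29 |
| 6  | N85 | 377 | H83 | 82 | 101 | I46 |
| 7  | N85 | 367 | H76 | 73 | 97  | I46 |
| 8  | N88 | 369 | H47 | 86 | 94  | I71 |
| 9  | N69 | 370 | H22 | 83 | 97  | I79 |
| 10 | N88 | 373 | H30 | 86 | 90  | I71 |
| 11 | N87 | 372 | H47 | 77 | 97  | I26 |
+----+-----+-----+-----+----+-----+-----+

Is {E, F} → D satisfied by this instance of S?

No

(E=90, F=I71): rows 1, 10 → D takes values {80, 86} — violation
(E=97, F=I29): row 2 → D = 81 ✓
(E=101, F=I26): row 3 → D = 74 ✓
(E=101, F=I29): rows 4, 5 → D takes values {79, 76} — violation
(E=101, F=I46): row 6 → D = 82 ✓
(E=97, F=I46): row 7 → D = 73 ✓
(E=94, F=I71): row 8 → D = 86 ✓
(E=97, F=I79): row 9 → D = 83 ✓
(E=97, F=I26): row 11 → D = 77 ✓
Two rows agree on {E, F} but differ on D, so {E, F} → D does not hold.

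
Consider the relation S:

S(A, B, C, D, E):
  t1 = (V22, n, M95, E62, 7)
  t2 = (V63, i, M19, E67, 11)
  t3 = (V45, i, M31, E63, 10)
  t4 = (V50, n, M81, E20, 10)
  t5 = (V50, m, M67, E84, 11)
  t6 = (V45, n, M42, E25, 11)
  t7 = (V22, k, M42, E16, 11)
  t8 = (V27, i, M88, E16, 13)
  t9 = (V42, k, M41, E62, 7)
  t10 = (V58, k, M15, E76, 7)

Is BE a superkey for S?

Rows 9 and 10 have the same BE value (B=k, E=7) but are distinct tuples, so BE does not determine every attribute — not a superkey.

No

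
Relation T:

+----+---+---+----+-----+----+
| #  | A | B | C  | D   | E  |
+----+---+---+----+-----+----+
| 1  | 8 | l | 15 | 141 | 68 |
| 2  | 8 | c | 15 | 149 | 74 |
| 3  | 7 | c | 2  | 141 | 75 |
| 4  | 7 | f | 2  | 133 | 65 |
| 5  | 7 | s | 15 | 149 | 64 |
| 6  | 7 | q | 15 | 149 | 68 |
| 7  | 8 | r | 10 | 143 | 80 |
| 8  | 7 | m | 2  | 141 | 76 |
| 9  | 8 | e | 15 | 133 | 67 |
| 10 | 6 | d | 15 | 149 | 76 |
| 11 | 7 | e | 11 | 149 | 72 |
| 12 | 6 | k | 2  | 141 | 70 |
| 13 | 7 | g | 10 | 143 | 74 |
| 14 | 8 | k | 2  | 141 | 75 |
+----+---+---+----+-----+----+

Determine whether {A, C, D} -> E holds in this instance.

No

(A=8, C=15, D=141): row 1 → E = 68 ✓
(A=8, C=15, D=149): row 2 → E = 74 ✓
(A=7, C=2, D=141): rows 3, 8 → E takes values {75, 76} — violation
(A=7, C=2, D=133): row 4 → E = 65 ✓
(A=7, C=15, D=149): rows 5, 6 → E takes values {64, 68} — violation
(A=8, C=10, D=143): row 7 → E = 80 ✓
(A=8, C=15, D=133): row 9 → E = 67 ✓
(A=6, C=15, D=149): row 10 → E = 76 ✓
(A=7, C=11, D=149): row 11 → E = 72 ✓
(A=6, C=2, D=141): row 12 → E = 70 ✓
(A=7, C=10, D=143): row 13 → E = 74 ✓
(A=8, C=2, D=141): row 14 → E = 75 ✓
Two rows agree on {A, C, D} but differ on E, so {A, C, D} -> E does not hold.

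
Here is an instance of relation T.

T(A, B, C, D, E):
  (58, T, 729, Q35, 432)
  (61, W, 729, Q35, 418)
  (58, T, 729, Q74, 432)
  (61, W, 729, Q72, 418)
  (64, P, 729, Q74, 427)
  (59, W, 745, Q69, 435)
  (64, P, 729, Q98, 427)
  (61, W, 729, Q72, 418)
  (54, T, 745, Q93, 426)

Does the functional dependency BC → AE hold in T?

(B=T, C=729): 2 rows → {A,E} = (58, 432), (58, 432) ✓
(B=W, C=729): 3 rows → {A,E} = (61, 418), (61, 418), (61, 418) ✓
(B=P, C=729): 2 rows → {A,E} = (64, 427), (64, 427) ✓
(B=W, C=745): 1 row → {A,E} = (59, 435) ✓
(B=T, C=745): 1 row → {A,E} = (54, 426) ✓
Every BC value is associated with a single AE value, so BC → AE holds.

Yes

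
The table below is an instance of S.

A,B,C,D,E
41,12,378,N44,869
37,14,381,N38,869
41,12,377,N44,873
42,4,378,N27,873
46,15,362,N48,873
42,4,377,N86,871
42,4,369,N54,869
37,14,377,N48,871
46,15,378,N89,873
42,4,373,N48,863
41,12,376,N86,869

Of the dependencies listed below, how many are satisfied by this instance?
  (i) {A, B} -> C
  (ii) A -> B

1

(i) {A, B} -> C: (A=41, B=12): 3 rows → C takes values {378, 377, 376} — violation; (A=37, B=14): 2 rows → C takes values {381, 377} — violation; (A=42, B=4): 4 rows → C takes values {378, 377, 369, 373} — violation; (A=46, B=15): 2 rows → C takes values {362, 378} — violation — fails.
(ii) A -> B: every LHS value maps to a single RHS value — holds.
1 of the 2 dependencies holds.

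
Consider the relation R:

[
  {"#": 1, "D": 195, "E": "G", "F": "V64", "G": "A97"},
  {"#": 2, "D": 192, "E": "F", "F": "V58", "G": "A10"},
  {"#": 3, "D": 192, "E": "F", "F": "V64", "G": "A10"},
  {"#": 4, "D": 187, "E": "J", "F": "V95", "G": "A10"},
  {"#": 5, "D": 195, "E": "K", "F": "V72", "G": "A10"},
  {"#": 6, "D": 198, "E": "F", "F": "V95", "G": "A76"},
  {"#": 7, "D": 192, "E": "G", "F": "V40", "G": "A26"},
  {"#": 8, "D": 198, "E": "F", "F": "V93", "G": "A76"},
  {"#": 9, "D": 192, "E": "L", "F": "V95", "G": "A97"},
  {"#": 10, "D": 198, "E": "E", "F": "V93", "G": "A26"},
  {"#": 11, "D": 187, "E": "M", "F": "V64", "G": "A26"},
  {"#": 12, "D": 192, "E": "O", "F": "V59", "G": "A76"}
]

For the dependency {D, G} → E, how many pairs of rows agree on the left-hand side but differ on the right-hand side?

0

(D=192, G=A10): all 2 rows agree on E — 0 pairs.
(D=198, G=A76): all 2 rows agree on E — 0 pairs.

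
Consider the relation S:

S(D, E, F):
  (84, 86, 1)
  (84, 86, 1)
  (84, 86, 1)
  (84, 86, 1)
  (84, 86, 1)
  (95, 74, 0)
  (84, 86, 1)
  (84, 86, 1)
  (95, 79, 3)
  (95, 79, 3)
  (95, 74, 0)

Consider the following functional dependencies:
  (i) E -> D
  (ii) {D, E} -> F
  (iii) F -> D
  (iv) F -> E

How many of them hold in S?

4

(i) E -> D: every LHS value maps to a single RHS value — holds.
(ii) {D, E} -> F: every LHS value maps to a single RHS value — holds.
(iii) F -> D: every LHS value maps to a single RHS value — holds.
(iv) F -> E: every LHS value maps to a single RHS value — holds.
4 of the 4 dependencies hold.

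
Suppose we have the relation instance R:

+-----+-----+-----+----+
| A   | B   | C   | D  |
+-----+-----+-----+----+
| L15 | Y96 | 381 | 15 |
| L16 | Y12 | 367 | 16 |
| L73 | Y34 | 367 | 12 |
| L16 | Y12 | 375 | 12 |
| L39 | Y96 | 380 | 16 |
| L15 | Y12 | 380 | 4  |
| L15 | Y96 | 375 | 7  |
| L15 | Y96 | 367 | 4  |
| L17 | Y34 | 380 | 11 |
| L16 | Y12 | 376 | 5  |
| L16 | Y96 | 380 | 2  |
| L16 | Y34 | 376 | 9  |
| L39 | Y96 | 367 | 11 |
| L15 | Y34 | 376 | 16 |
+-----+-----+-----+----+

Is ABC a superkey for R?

Yes

All 14 rows have distinct ABC values, so ABC → (all attributes) holds and ABC is a superkey.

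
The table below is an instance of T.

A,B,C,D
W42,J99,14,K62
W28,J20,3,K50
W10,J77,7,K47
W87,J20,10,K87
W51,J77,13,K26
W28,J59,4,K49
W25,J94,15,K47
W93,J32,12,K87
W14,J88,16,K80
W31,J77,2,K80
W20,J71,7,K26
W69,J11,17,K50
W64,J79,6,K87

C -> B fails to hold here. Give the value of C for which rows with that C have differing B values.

C=14: 1 row → B = J99 ✓
C=3: 1 row → B = J20 ✓
C=7: 2 rows → B takes values {J77, J71} — violation
C=10: 1 row → B = J20 ✓
C=13: 1 row → B = J77 ✓
C=4: 1 row → B = J59 ✓
C=15: 1 row → B = J94 ✓
C=12: 1 row → B = J32 ✓
C=16: 1 row → B = J88 ✓
C=2: 1 row → B = J77 ✓
C=17: 1 row → B = J11 ✓
C=6: 1 row → B = J79 ✓
The only C value with inconsistent B is C=7.

7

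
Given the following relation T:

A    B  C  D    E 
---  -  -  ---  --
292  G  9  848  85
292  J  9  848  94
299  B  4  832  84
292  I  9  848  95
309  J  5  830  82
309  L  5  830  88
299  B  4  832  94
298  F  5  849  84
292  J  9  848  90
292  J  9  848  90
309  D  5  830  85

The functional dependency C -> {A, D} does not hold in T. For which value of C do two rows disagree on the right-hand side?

C=9: 5 rows → {A,D} = (292, 848), (292, 848), (292, 848), (292, 848), (292, 848) ✓
C=4: 2 rows → {A,D} = (299, 832), (299, 832) ✓
C=5: 4 rows → {A,D} takes values {(309, 830), (298, 849)} — violation
The only C value with inconsistent RHS is C=5.

5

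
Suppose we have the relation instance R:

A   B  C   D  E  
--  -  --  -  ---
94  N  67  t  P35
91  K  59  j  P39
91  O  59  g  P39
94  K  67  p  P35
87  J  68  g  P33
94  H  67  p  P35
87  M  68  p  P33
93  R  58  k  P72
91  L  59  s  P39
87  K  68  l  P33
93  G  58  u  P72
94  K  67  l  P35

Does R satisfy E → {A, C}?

E=P35: 4 rows → {A,C} = (94, 67), (94, 67), (94, 67), (94, 67) ✓
E=P39: 3 rows → {A,C} = (91, 59), (91, 59), (91, 59) ✓
E=P33: 3 rows → {A,C} = (87, 68), (87, 68), (87, 68) ✓
E=P72: 2 rows → {A,C} = (93, 58), (93, 58) ✓
Every E value is associated with a single {A, C} value, so E → {A, C} holds.

Yes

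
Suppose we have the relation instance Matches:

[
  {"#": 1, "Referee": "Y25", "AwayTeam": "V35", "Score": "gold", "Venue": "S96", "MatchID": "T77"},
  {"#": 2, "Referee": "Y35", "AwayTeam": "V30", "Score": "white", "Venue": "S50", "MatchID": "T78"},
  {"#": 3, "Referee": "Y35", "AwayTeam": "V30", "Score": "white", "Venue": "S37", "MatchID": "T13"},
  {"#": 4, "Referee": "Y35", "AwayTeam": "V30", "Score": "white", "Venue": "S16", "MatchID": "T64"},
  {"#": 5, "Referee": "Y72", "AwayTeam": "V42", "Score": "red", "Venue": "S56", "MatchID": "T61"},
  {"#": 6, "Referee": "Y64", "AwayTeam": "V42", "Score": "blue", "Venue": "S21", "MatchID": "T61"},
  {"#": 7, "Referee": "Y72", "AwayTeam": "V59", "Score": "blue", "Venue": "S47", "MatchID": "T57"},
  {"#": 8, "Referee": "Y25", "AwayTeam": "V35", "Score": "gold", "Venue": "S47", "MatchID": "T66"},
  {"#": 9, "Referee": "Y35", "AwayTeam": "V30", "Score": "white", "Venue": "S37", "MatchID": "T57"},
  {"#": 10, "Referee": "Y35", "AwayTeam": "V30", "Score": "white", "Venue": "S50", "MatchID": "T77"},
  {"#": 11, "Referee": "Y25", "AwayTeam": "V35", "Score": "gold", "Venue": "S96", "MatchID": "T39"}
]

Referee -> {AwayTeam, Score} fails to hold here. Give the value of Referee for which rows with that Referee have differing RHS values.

Y72

Referee=Y25: rows 1, 8, 11 → {AwayTeam,Score} = (V35, gold), (V35, gold), (V35, gold) ✓
Referee=Y35: rows 2, 3, 4, 9, 10 → {AwayTeam,Score} = (V30, white), (V30, white), (V30, white), (V30, white), (V30, white) ✓
Referee=Y72: rows 5, 7 → {AwayTeam,Score} takes values {(V42, red), (V59, blue)} — violation
Referee=Y64: row 6 → {AwayTeam,Score} = (V42, blue) ✓
The only Referee value with inconsistent RHS is Referee=Y72.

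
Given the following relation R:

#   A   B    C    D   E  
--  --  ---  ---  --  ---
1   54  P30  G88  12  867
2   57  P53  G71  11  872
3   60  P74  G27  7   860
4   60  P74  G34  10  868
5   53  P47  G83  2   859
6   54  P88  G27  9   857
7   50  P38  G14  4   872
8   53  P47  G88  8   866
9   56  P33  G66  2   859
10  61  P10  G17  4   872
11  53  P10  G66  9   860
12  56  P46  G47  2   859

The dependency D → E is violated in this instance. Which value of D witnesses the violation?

9

D=12: row 1 → E = 867 ✓
D=11: row 2 → E = 872 ✓
D=7: row 3 → E = 860 ✓
D=10: row 4 → E = 868 ✓
D=2: rows 5, 9, 12 → E = 859, 859, 859 ✓
D=9: rows 6, 11 → E takes values {857, 860} — violation
D=4: rows 7, 10 → E = 872, 872 ✓
D=8: row 8 → E = 866 ✓
The only D value with inconsistent E is D=9.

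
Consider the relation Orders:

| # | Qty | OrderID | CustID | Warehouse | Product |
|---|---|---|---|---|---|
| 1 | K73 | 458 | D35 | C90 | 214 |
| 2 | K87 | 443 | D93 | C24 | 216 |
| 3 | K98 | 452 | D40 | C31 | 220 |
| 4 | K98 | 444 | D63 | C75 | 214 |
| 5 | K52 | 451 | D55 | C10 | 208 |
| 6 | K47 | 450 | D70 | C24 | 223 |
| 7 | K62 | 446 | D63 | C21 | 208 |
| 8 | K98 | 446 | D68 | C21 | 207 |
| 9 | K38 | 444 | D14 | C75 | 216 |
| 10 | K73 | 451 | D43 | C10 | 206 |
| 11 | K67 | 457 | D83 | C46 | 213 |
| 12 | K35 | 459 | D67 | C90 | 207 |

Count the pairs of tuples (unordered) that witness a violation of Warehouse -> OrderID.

Warehouse=C90: violating pairs (1,12) — 1 pair.
Warehouse=C24: violating pairs (2,6) — 1 pair.
Warehouse=C75: all 2 rows agree on OrderID — 0 pairs.
Warehouse=C10: all 2 rows agree on OrderID — 0 pairs.
Warehouse=C21: all 2 rows agree on OrderID — 0 pairs.

2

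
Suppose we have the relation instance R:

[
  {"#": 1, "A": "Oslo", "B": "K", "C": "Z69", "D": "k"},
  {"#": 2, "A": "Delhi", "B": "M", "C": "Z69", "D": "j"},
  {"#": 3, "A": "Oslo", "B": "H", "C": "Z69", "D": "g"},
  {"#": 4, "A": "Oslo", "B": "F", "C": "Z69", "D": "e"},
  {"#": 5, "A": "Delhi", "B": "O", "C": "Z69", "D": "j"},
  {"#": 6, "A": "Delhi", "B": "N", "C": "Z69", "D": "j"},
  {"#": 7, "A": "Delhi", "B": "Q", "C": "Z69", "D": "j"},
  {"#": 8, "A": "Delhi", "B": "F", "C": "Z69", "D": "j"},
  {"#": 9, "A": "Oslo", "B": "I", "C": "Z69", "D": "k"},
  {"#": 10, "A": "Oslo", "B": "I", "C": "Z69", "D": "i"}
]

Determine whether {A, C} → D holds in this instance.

(A=Oslo, C=Z69): rows 1, 3, 4, 9, 10 → D takes values {k, g, e, i} — violation
(A=Delhi, C=Z69): rows 2, 5, 6, 7, 8 → D = j, j, j, j, j ✓
Two rows agree on {A, C} but differ on D, so {A, C} → D does not hold.

No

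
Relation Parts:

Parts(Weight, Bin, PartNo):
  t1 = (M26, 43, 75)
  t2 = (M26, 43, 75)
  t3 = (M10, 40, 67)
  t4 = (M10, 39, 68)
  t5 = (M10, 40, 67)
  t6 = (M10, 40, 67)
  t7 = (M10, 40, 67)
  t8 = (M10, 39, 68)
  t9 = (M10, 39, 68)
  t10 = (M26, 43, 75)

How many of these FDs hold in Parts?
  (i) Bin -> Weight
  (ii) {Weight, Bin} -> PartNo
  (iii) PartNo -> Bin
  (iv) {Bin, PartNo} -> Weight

4

(i) Bin -> Weight: every LHS value maps to a single RHS value — holds.
(ii) {Weight, Bin} -> PartNo: every LHS value maps to a single RHS value — holds.
(iii) PartNo -> Bin: every LHS value maps to a single RHS value — holds.
(iv) {Bin, PartNo} -> Weight: every LHS value maps to a single RHS value — holds.
4 of the 4 dependencies hold.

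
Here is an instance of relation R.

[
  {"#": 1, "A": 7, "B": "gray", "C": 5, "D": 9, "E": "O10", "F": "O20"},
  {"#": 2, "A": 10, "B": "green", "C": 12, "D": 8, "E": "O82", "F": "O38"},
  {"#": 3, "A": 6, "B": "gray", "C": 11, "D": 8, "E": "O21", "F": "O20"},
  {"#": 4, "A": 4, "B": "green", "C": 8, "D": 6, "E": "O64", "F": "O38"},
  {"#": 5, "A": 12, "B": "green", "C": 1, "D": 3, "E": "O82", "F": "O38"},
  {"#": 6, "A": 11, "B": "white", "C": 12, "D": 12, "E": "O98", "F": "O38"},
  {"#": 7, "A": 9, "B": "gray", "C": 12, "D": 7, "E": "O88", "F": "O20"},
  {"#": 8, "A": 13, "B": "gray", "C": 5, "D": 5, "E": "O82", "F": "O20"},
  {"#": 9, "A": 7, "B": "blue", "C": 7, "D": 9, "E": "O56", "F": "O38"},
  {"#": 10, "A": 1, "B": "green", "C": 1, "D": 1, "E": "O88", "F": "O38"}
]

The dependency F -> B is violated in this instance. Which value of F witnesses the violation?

O38

F=O20: rows 1, 3, 7, 8 → B = gray, gray, gray, gray ✓
F=O38: rows 2, 4, 5, 6, 9, 10 → B takes values {green, white, blue} — violation
The only F value with inconsistent B is F=O38.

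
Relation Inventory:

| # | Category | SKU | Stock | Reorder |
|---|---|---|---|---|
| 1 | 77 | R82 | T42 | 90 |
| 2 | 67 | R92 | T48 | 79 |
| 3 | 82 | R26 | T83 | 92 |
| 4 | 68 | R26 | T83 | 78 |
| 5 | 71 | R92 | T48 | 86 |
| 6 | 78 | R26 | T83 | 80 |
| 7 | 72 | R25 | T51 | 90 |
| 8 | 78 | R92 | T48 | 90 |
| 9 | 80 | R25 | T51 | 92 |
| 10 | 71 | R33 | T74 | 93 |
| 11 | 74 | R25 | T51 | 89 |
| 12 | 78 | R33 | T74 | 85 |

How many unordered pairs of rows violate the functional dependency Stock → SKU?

0

Stock=T48: all 3 rows agree on SKU — 0 pairs.
Stock=T83: all 3 rows agree on SKU — 0 pairs.
Stock=T51: all 3 rows agree on SKU — 0 pairs.
Stock=T74: all 2 rows agree on SKU — 0 pairs.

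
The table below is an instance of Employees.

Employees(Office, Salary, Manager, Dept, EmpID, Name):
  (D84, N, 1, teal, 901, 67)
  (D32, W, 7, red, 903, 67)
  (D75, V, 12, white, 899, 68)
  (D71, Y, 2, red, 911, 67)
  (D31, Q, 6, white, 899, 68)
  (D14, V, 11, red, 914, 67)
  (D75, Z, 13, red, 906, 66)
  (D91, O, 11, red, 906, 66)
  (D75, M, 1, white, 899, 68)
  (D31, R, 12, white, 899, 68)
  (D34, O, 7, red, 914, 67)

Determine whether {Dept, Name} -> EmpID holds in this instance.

(Dept=teal, Name=67): 1 row → EmpID = 901 ✓
(Dept=red, Name=67): 4 rows → EmpID takes values {903, 911, 914} — violation
(Dept=white, Name=68): 4 rows → EmpID = 899, 899, 899, 899 ✓
(Dept=red, Name=66): 2 rows → EmpID = 906, 906 ✓
Two rows agree on {Dept, Name} but differ on EmpID, so {Dept, Name} -> EmpID does not hold.

No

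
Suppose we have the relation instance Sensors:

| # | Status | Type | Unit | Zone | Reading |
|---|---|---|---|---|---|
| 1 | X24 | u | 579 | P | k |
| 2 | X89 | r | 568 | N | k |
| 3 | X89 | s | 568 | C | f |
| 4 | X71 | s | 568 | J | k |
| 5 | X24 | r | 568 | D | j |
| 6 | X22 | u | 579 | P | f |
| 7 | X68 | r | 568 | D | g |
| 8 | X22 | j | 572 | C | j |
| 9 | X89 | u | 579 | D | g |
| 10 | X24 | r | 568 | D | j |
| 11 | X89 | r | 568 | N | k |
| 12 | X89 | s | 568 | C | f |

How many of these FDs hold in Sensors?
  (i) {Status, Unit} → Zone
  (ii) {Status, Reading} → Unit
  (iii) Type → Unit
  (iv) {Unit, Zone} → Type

(i) {Status, Unit} → Zone: (Status=X89, Unit=568): rows 2, 3, 11, 12 → Zone takes values {N, C} — violation — fails.
(ii) {Status, Reading} → Unit: every LHS value maps to a single RHS value — holds.
(iii) Type → Unit: every LHS value maps to a single RHS value — holds.
(iv) {Unit, Zone} → Type: every LHS value maps to a single RHS value — holds.
3 of the 4 dependencies hold.

3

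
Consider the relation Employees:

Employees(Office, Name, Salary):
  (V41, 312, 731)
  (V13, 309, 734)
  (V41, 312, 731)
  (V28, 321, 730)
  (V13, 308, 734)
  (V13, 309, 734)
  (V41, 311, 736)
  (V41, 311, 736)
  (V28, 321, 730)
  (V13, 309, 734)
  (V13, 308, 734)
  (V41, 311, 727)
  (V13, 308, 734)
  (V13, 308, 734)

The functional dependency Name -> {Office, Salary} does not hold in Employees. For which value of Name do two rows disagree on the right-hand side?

311

Name=312: 2 rows → {Office,Salary} = (V41, 731), (V41, 731) ✓
Name=309: 3 rows → {Office,Salary} = (V13, 734), (V13, 734), (V13, 734) ✓
Name=321: 2 rows → {Office,Salary} = (V28, 730), (V28, 730) ✓
Name=308: 4 rows → {Office,Salary} = (V13, 734), (V13, 734), (V13, 734), (V13, 734) ✓
Name=311: 3 rows → {Office,Salary} takes values {(V41, 736), (V41, 727)} — violation
The only Name value with inconsistent RHS is Name=311.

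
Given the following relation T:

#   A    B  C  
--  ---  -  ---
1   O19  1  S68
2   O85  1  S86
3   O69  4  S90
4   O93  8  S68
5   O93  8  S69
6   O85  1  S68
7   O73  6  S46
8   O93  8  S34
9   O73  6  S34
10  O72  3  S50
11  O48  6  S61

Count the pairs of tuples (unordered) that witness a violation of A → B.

A=O85: all 2 rows agree on B — 0 pairs.
A=O93: all 3 rows agree on B — 0 pairs.
A=O73: all 2 rows agree on B — 0 pairs.

0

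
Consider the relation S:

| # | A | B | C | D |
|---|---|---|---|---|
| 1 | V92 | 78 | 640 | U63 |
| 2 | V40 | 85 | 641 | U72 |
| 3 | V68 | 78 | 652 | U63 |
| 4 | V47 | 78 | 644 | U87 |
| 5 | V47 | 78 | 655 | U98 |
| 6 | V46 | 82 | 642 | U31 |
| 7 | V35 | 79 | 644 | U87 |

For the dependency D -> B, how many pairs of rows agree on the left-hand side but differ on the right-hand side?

D=U63: all 2 rows agree on B — 0 pairs.
D=U87: violating pairs (4,7) — 1 pair.

1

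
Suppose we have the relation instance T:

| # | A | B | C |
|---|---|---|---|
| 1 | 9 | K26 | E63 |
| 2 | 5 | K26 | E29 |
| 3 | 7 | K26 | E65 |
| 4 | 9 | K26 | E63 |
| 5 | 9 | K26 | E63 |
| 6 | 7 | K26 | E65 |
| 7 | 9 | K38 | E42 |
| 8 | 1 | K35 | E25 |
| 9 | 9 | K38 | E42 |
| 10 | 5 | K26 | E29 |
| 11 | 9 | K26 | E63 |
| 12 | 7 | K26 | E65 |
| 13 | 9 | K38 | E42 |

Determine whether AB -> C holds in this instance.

(A=9, B=K26): rows 1, 4, 5, 11 → C = E63, E63, E63, E63 ✓
(A=5, B=K26): rows 2, 10 → C = E29, E29 ✓
(A=7, B=K26): rows 3, 6, 12 → C = E65, E65, E65 ✓
(A=9, B=K38): rows 7, 9, 13 → C = E42, E42, E42 ✓
(A=1, B=K35): row 8 → C = E25 ✓
Every AB value is associated with a single C value, so AB -> C holds.

Yes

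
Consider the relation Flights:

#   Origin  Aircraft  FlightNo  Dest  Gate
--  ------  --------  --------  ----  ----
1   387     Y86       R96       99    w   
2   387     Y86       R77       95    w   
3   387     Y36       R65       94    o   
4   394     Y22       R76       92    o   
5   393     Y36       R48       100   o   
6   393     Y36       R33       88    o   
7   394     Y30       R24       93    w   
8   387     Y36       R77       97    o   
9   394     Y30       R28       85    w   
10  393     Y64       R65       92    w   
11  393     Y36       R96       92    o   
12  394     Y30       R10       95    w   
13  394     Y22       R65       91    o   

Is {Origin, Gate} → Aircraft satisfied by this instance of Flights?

Yes

(Origin=387, Gate=w): rows 1, 2 → Aircraft = Y86, Y86 ✓
(Origin=387, Gate=o): rows 3, 8 → Aircraft = Y36, Y36 ✓
(Origin=394, Gate=o): rows 4, 13 → Aircraft = Y22, Y22 ✓
(Origin=393, Gate=o): rows 5, 6, 11 → Aircraft = Y36, Y36, Y36 ✓
(Origin=394, Gate=w): rows 7, 9, 12 → Aircraft = Y30, Y30, Y30 ✓
(Origin=393, Gate=w): row 10 → Aircraft = Y64 ✓
Every {Origin, Gate} value is associated with a single Aircraft value, so {Origin, Gate} → Aircraft holds.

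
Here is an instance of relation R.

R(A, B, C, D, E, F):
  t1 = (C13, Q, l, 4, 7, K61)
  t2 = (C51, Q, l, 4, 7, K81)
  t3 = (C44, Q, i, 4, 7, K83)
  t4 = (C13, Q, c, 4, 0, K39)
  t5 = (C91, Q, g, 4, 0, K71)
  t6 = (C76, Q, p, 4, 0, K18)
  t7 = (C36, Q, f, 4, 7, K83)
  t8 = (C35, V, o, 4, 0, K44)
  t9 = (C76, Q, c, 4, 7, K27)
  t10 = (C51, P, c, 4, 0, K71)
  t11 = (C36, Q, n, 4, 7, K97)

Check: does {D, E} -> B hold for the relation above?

No

(D=4, E=7): rows 1, 2, 3, 7, 9, 11 → B = Q, Q, Q, Q, Q, Q ✓
(D=4, E=0): rows 4, 5, 6, 8, 10 → B takes values {Q, V, P} — violation
Two rows agree on {D, E} but differ on B, so {D, E} -> B does not hold.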